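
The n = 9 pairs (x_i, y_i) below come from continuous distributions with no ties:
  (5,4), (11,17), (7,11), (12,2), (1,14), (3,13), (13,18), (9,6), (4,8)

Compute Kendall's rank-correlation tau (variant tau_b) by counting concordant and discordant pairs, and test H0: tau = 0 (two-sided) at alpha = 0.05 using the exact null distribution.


Step 1: Enumerate the 36 unordered pairs (i,j) with i<j and classify each by sign(x_j-x_i) * sign(y_j-y_i).
  (1,2):dx=+6,dy=+13->C; (1,3):dx=+2,dy=+7->C; (1,4):dx=+7,dy=-2->D; (1,5):dx=-4,dy=+10->D
  (1,6):dx=-2,dy=+9->D; (1,7):dx=+8,dy=+14->C; (1,8):dx=+4,dy=+2->C; (1,9):dx=-1,dy=+4->D
  (2,3):dx=-4,dy=-6->C; (2,4):dx=+1,dy=-15->D; (2,5):dx=-10,dy=-3->C; (2,6):dx=-8,dy=-4->C
  (2,7):dx=+2,dy=+1->C; (2,8):dx=-2,dy=-11->C; (2,9):dx=-7,dy=-9->C; (3,4):dx=+5,dy=-9->D
  (3,5):dx=-6,dy=+3->D; (3,6):dx=-4,dy=+2->D; (3,7):dx=+6,dy=+7->C; (3,8):dx=+2,dy=-5->D
  (3,9):dx=-3,dy=-3->C; (4,5):dx=-11,dy=+12->D; (4,6):dx=-9,dy=+11->D; (4,7):dx=+1,dy=+16->C
  (4,8):dx=-3,dy=+4->D; (4,9):dx=-8,dy=+6->D; (5,6):dx=+2,dy=-1->D; (5,7):dx=+12,dy=+4->C
  (5,8):dx=+8,dy=-8->D; (5,9):dx=+3,dy=-6->D; (6,7):dx=+10,dy=+5->C; (6,8):dx=+6,dy=-7->D
  (6,9):dx=+1,dy=-5->D; (7,8):dx=-4,dy=-12->C; (7,9):dx=-9,dy=-10->C; (8,9):dx=-5,dy=+2->D
Step 2: C = 17, D = 19, total pairs = 36.
Step 3: tau = (C - D)/(n(n-1)/2) = (17 - 19)/36 = -0.055556.
Step 4: Exact two-sided p-value (enumerate n! = 362880 permutations of y under H0): p = 0.919455.
Step 5: alpha = 0.05. fail to reject H0.

tau_b = -0.0556 (C=17, D=19), p = 0.919455, fail to reject H0.


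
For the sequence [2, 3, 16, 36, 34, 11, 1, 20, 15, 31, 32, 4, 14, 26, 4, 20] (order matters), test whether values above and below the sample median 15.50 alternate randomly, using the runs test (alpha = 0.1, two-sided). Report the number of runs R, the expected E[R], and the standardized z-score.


Step 1: Compute median = 15.50; label A = above, B = below.
Labels in order: BBAAABBABAABBABA  (n_A = 8, n_B = 8)
Step 2: Count runs R = 10.
Step 3: Under H0 (random ordering), E[R] = 2*n_A*n_B/(n_A+n_B) + 1 = 2*8*8/16 + 1 = 9.0000.
        Var[R] = 2*n_A*n_B*(2*n_A*n_B - n_A - n_B) / ((n_A+n_B)^2 * (n_A+n_B-1)) = 14336/3840 = 3.7333.
        SD[R] = 1.9322.
Step 4: Continuity-corrected z = (R - 0.5 - E[R]) / SD[R] = (10 - 0.5 - 9.0000) / 1.9322 = 0.2588.
Step 5: Two-sided p-value via normal approximation = 2*(1 - Phi(|z|)) = 0.795809.
Step 6: alpha = 0.1. fail to reject H0.

R = 10, z = 0.2588, p = 0.795809, fail to reject H0.


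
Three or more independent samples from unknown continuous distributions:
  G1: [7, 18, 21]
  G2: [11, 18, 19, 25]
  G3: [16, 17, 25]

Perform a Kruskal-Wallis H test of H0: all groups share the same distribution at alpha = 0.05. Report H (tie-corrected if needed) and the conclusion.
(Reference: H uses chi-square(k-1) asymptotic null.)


Step 1: Combine all N = 10 observations and assign midranks.
sorted (value, group, rank): (7,G1,1), (11,G2,2), (16,G3,3), (17,G3,4), (18,G1,5.5), (18,G2,5.5), (19,G2,7), (21,G1,8), (25,G2,9.5), (25,G3,9.5)
Step 2: Sum ranks within each group.
R_1 = 14.5 (n_1 = 3)
R_2 = 24 (n_2 = 4)
R_3 = 16.5 (n_3 = 3)
Step 3: H = 12/(N(N+1)) * sum(R_i^2/n_i) - 3(N+1)
     = 12/(10*11) * (14.5^2/3 + 24^2/4 + 16.5^2/3) - 3*11
     = 0.109091 * 304.833 - 33
     = 0.254545.
Step 4: Ties present; correction factor C = 1 - 12/(10^3 - 10) = 0.987879. Corrected H = 0.254545 / 0.987879 = 0.257669.
Step 5: Under H0, H ~ chi^2(2); p-value = 0.879120.
Step 6: alpha = 0.05. fail to reject H0.

H = 0.2577, df = 2, p = 0.879120, fail to reject H0.


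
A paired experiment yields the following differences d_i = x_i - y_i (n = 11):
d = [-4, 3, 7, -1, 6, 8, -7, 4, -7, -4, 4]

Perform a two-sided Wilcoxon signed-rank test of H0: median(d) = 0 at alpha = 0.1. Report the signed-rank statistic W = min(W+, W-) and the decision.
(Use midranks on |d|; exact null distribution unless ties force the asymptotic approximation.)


Step 1: Drop any zero differences (none here) and take |d_i|.
|d| = [4, 3, 7, 1, 6, 8, 7, 4, 7, 4, 4]
Step 2: Midrank |d_i| (ties get averaged ranks).
ranks: |4|->4.5, |3|->2, |7|->9, |1|->1, |6|->7, |8|->11, |7|->9, |4|->4.5, |7|->9, |4|->4.5, |4|->4.5
Step 3: Attach original signs; sum ranks with positive sign and with negative sign.
W+ = 2 + 9 + 7 + 11 + 4.5 + 4.5 = 38
W- = 4.5 + 1 + 9 + 9 + 4.5 = 28
(Check: W+ + W- = 66 should equal n(n+1)/2 = 66.)
Step 4: Test statistic W = min(W+, W-) = 28.
Step 5: Ties in |d|, so use the tie-corrected normal approximation.
        E[W] = n(n+1)/4 = 11*12/4 = 33.
        Tie groups: |d|=4 (t=4), |d|=7 (t=3); sum(t^3 - t) = 84.
        Var[W] = n(n+1)(2n+1)/24 - sum(t^3-t)/48 = 3036/24 - 84/48 = 124.75.
        z = (W - E[W]) / sqrt(Var[W]) = (28 - 33) / 11.1692 = -0.4477.
        Two-sided p = 2*Phi(z) = 0.654398.
Step 6: alpha = 0.1. fail to reject H0.

W+ = 38, W- = 28, W = min = 28, p = 0.654398, fail to reject H0.


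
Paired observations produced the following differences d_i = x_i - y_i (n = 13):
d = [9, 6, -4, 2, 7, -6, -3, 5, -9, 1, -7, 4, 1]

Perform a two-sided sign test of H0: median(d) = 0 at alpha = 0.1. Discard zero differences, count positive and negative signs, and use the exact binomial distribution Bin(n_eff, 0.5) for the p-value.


Step 1: Discard zero differences. Original n = 13; n_eff = number of nonzero differences = 13.
Nonzero differences (with sign): +9, +6, -4, +2, +7, -6, -3, +5, -9, +1, -7, +4, +1
Step 2: Count signs: positive = 8, negative = 5.
Step 3: Under H0: P(positive) = 0.5, so the number of positives S ~ Bin(13, 0.5).
Step 4: Two-sided exact p-value = sum of Bin(13,0.5) probabilities at or below the observed probability = 0.581055.
Step 5: alpha = 0.1. fail to reject H0.

n_eff = 13, pos = 8, neg = 5, p = 0.581055, fail to reject H0.


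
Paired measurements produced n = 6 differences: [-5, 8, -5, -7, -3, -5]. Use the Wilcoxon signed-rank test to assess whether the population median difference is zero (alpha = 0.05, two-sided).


Step 1: Drop any zero differences (none here) and take |d_i|.
|d| = [5, 8, 5, 7, 3, 5]
Step 2: Midrank |d_i| (ties get averaged ranks).
ranks: |5|->3, |8|->6, |5|->3, |7|->5, |3|->1, |5|->3
Step 3: Attach original signs; sum ranks with positive sign and with negative sign.
W+ = 6 = 6
W- = 3 + 3 + 5 + 1 + 3 = 15
(Check: W+ + W- = 21 should equal n(n+1)/2 = 21.)
Step 4: Test statistic W = min(W+, W-) = 6.
Step 5: Ties in |d|, so use the tie-corrected normal approximation.
        E[W] = n(n+1)/4 = 6*7/4 = 10.5.
        Tie groups: |d|=5 (t=3); sum(t^3 - t) = 24.
        Var[W] = n(n+1)(2n+1)/24 - sum(t^3-t)/48 = 546/24 - 24/48 = 22.25.
        z = (W - E[W]) / sqrt(Var[W]) = (6 - 10.5) / 4.7170 = -0.9540.
        Two-sided p = 2*Phi(z) = 0.340085.
Step 6: alpha = 0.05. fail to reject H0.

W+ = 6, W- = 15, W = min = 6, p = 0.340085, fail to reject H0.


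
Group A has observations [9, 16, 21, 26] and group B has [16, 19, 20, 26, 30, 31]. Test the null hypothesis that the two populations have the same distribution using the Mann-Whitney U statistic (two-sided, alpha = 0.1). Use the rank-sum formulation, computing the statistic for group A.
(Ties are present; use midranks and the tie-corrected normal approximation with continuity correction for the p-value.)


Step 1: Combine and sort all 10 observations; assign midranks.
sorted (value, group): (9,X), (16,X), (16,Y), (19,Y), (20,Y), (21,X), (26,X), (26,Y), (30,Y), (31,Y)
ranks: 9->1, 16->2.5, 16->2.5, 19->4, 20->5, 21->6, 26->7.5, 26->7.5, 30->9, 31->10
Step 2: Rank sum for X: R1 = 1 + 2.5 + 6 + 7.5 = 17.
Step 3: U_X = R1 - n1(n1+1)/2 = 17 - 4*5/2 = 17 - 10 = 7.
       U_Y = n1*n2 - U_X = 24 - 7 = 17.
Step 4: Ties are present, so use the tie-corrected normal approximation (with continuity correction) for the p-value.
Step 5: p-value = 0.334409; compare to alpha = 0.1. fail to reject H0.

U_X = 7, p = 0.334409, fail to reject H0 at alpha = 0.1.


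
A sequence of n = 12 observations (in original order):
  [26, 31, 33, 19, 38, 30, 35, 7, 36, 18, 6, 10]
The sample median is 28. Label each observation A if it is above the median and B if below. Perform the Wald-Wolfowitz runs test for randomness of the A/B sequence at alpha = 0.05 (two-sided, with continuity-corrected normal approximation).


Step 1: Compute median = 28; label A = above, B = below.
Labels in order: BAABAAABABBB  (n_A = 6, n_B = 6)
Step 2: Count runs R = 7.
Step 3: Under H0 (random ordering), E[R] = 2*n_A*n_B/(n_A+n_B) + 1 = 2*6*6/12 + 1 = 7.0000.
        Var[R] = 2*n_A*n_B*(2*n_A*n_B - n_A - n_B) / ((n_A+n_B)^2 * (n_A+n_B-1)) = 4320/1584 = 2.7273.
        SD[R] = 1.6514.
Step 4: R = E[R], so z = 0 with no continuity correction.
Step 5: Two-sided p-value via normal approximation = 2*(1 - Phi(|z|)) = 1.000000.
Step 6: alpha = 0.05. fail to reject H0.

R = 7, z = 0.0000, p = 1.000000, fail to reject H0.


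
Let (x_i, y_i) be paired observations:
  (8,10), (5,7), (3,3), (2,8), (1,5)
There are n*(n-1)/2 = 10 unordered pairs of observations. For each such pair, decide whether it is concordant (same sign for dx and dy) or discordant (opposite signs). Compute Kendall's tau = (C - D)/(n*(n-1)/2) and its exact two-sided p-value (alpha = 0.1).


Step 1: Enumerate the 10 unordered pairs (i,j) with i<j and classify each by sign(x_j-x_i) * sign(y_j-y_i).
  (1,2):dx=-3,dy=-3->C; (1,3):dx=-5,dy=-7->C; (1,4):dx=-6,dy=-2->C; (1,5):dx=-7,dy=-5->C
  (2,3):dx=-2,dy=-4->C; (2,4):dx=-3,dy=+1->D; (2,5):dx=-4,dy=-2->C; (3,4):dx=-1,dy=+5->D
  (3,5):dx=-2,dy=+2->D; (4,5):dx=-1,dy=-3->C
Step 2: C = 7, D = 3, total pairs = 10.
Step 3: tau = (C - D)/(n(n-1)/2) = (7 - 3)/10 = 0.400000.
Step 4: Exact two-sided p-value (enumerate n! = 120 permutations of y under H0): p = 0.483333.
Step 5: alpha = 0.1. fail to reject H0.

tau_b = 0.4000 (C=7, D=3), p = 0.483333, fail to reject H0.


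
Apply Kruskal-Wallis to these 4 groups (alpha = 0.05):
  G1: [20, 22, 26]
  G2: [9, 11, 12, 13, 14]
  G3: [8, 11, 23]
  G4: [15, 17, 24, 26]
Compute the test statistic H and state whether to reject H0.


Step 1: Combine all N = 15 observations and assign midranks.
sorted (value, group, rank): (8,G3,1), (9,G2,2), (11,G2,3.5), (11,G3,3.5), (12,G2,5), (13,G2,6), (14,G2,7), (15,G4,8), (17,G4,9), (20,G1,10), (22,G1,11), (23,G3,12), (24,G4,13), (26,G1,14.5), (26,G4,14.5)
Step 2: Sum ranks within each group.
R_1 = 35.5 (n_1 = 3)
R_2 = 23.5 (n_2 = 5)
R_3 = 16.5 (n_3 = 3)
R_4 = 44.5 (n_4 = 4)
Step 3: H = 12/(N(N+1)) * sum(R_i^2/n_i) - 3(N+1)
     = 12/(15*16) * (35.5^2/3 + 23.5^2/5 + 16.5^2/3 + 44.5^2/4) - 3*16
     = 0.050000 * 1116.35 - 48
     = 7.817292.
Step 4: Ties present; correction factor C = 1 - 12/(15^3 - 15) = 0.996429. Corrected H = 7.817292 / 0.996429 = 7.845311.
Step 5: Under H0, H ~ chi^2(3); p-value = 0.049319.
Step 6: alpha = 0.05. reject H0.

H = 7.8453, df = 3, p = 0.049319, reject H0.


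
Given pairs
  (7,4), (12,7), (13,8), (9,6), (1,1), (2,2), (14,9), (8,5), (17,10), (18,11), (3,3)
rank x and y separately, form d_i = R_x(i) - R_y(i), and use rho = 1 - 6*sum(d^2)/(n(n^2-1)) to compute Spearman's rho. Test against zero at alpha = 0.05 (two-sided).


Step 1: Rank x and y separately (midranks; no ties here).
rank(x): 7->4, 12->7, 13->8, 9->6, 1->1, 2->2, 14->9, 8->5, 17->10, 18->11, 3->3
rank(y): 4->4, 7->7, 8->8, 6->6, 1->1, 2->2, 9->9, 5->5, 10->10, 11->11, 3->3
Step 2: d_i = R_x(i) - R_y(i); compute d_i^2.
  (4-4)^2=0, (7-7)^2=0, (8-8)^2=0, (6-6)^2=0, (1-1)^2=0, (2-2)^2=0, (9-9)^2=0, (5-5)^2=0, (10-10)^2=0, (11-11)^2=0, (3-3)^2=0
sum(d^2) = 0.
Step 3: rho = 1 - 6*0 / (11*(11^2 - 1)) = 1 - 0/1320 = 1.000000.
Step 5: Two-sided p-value from the t-distribution with 9 df = 0.000000.
Step 6: alpha = 0.05. reject H0.

rho = 1.0000, p = 0.000000, reject H0 at alpha = 0.05.


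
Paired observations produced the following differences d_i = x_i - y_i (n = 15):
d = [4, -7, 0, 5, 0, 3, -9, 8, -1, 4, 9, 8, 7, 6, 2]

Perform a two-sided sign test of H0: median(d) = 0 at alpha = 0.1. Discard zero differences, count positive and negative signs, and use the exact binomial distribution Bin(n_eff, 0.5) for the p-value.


Step 1: Discard zero differences. Original n = 15; n_eff = number of nonzero differences = 13.
Nonzero differences (with sign): +4, -7, +5, +3, -9, +8, -1, +4, +9, +8, +7, +6, +2
Step 2: Count signs: positive = 10, negative = 3.
Step 3: Under H0: P(positive) = 0.5, so the number of positives S ~ Bin(13, 0.5).
Step 4: Two-sided exact p-value = sum of Bin(13,0.5) probabilities at or below the observed probability = 0.092285.
Step 5: alpha = 0.1. reject H0.

n_eff = 13, pos = 10, neg = 3, p = 0.092285, reject H0.


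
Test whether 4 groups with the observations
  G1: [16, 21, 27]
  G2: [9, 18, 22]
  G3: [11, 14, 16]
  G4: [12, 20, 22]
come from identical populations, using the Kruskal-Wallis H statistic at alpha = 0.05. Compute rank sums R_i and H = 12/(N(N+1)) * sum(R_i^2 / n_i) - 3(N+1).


Step 1: Combine all N = 12 observations and assign midranks.
sorted (value, group, rank): (9,G2,1), (11,G3,2), (12,G4,3), (14,G3,4), (16,G1,5.5), (16,G3,5.5), (18,G2,7), (20,G4,8), (21,G1,9), (22,G2,10.5), (22,G4,10.5), (27,G1,12)
Step 2: Sum ranks within each group.
R_1 = 26.5 (n_1 = 3)
R_2 = 18.5 (n_2 = 3)
R_3 = 11.5 (n_3 = 3)
R_4 = 21.5 (n_4 = 3)
Step 3: H = 12/(N(N+1)) * sum(R_i^2/n_i) - 3(N+1)
     = 12/(12*13) * (26.5^2/3 + 18.5^2/3 + 11.5^2/3 + 21.5^2/3) - 3*13
     = 0.076923 * 546.333 - 39
     = 3.025641.
Step 4: Ties present; correction factor C = 1 - 12/(12^3 - 12) = 0.993007. Corrected H = 3.025641 / 0.993007 = 3.046948.
Step 5: Under H0, H ~ chi^2(3); p-value = 0.384443.
Step 6: alpha = 0.05. fail to reject H0.

H = 3.0469, df = 3, p = 0.384443, fail to reject H0.


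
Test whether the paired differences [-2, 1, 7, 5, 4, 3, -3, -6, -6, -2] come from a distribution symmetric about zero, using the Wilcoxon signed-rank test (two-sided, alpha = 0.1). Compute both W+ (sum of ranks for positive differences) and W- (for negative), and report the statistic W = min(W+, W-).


Step 1: Drop any zero differences (none here) and take |d_i|.
|d| = [2, 1, 7, 5, 4, 3, 3, 6, 6, 2]
Step 2: Midrank |d_i| (ties get averaged ranks).
ranks: |2|->2.5, |1|->1, |7|->10, |5|->7, |4|->6, |3|->4.5, |3|->4.5, |6|->8.5, |6|->8.5, |2|->2.5
Step 3: Attach original signs; sum ranks with positive sign and with negative sign.
W+ = 1 + 10 + 7 + 6 + 4.5 = 28.5
W- = 2.5 + 4.5 + 8.5 + 8.5 + 2.5 = 26.5
(Check: W+ + W- = 55 should equal n(n+1)/2 = 55.)
Step 4: Test statistic W = min(W+, W-) = 26.5.
Step 5: Ties in |d|, so use the tie-corrected normal approximation.
        E[W] = n(n+1)/4 = 10*11/4 = 27.5.
        Tie groups: |d|=2 (t=2), |d|=3 (t=2), |d|=6 (t=2); sum(t^3 - t) = 18.
        Var[W] = n(n+1)(2n+1)/24 - sum(t^3-t)/48 = 2310/24 - 18/48 = 95.875.
        z = (W - E[W]) / sqrt(Var[W]) = (26.5 - 27.5) / 9.7916 = -0.1021.
        Two-sided p = 2*Phi(z) = 0.918655.
Step 6: alpha = 0.1. fail to reject H0.

W+ = 28.5, W- = 26.5, W = min = 26.5, p = 0.918655, fail to reject H0.


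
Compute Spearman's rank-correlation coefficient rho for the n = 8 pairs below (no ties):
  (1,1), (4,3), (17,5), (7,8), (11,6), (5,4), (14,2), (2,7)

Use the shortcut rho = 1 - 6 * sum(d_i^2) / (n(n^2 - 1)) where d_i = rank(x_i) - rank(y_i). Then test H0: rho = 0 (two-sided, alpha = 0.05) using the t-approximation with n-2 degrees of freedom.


Step 1: Rank x and y separately (midranks; no ties here).
rank(x): 1->1, 4->3, 17->8, 7->5, 11->6, 5->4, 14->7, 2->2
rank(y): 1->1, 3->3, 5->5, 8->8, 6->6, 4->4, 2->2, 7->7
Step 2: d_i = R_x(i) - R_y(i); compute d_i^2.
  (1-1)^2=0, (3-3)^2=0, (8-5)^2=9, (5-8)^2=9, (6-6)^2=0, (4-4)^2=0, (7-2)^2=25, (2-7)^2=25
sum(d^2) = 68.
Step 3: rho = 1 - 6*68 / (8*(8^2 - 1)) = 1 - 408/504 = 0.190476.
Step 4: Under H0, t = rho * sqrt((n-2)/(1-rho^2)) = 0.4753 ~ t(6).
Step 5: Two-sided p-value from the t-distribution with 6 df = 0.651401.
Step 6: alpha = 0.05. fail to reject H0.

rho = 0.1905, p = 0.651401, fail to reject H0 at alpha = 0.05.


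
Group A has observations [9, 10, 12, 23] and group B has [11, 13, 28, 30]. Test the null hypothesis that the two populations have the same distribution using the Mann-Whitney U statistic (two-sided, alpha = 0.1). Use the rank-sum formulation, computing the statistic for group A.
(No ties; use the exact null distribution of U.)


Step 1: Combine and sort all 8 observations; assign midranks.
sorted (value, group): (9,X), (10,X), (11,Y), (12,X), (13,Y), (23,X), (28,Y), (30,Y)
ranks: 9->1, 10->2, 11->3, 12->4, 13->5, 23->6, 28->7, 30->8
Step 2: Rank sum for X: R1 = 1 + 2 + 4 + 6 = 13.
Step 3: U_X = R1 - n1(n1+1)/2 = 13 - 4*5/2 = 13 - 10 = 3.
       U_Y = n1*n2 - U_X = 16 - 3 = 13.
Step 4: No ties, so the exact null distribution of U (based on enumerating the C(8,4) = 70 equally likely rank assignments) gives the two-sided p-value.
Step 5: p-value = 0.200000; compare to alpha = 0.1. fail to reject H0.

U_X = 3, p = 0.200000, fail to reject H0 at alpha = 0.1.


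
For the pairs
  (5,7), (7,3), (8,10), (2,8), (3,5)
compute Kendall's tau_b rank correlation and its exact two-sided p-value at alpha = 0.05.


Step 1: Enumerate the 10 unordered pairs (i,j) with i<j and classify each by sign(x_j-x_i) * sign(y_j-y_i).
  (1,2):dx=+2,dy=-4->D; (1,3):dx=+3,dy=+3->C; (1,4):dx=-3,dy=+1->D; (1,5):dx=-2,dy=-2->C
  (2,3):dx=+1,dy=+7->C; (2,4):dx=-5,dy=+5->D; (2,5):dx=-4,dy=+2->D; (3,4):dx=-6,dy=-2->C
  (3,5):dx=-5,dy=-5->C; (4,5):dx=+1,dy=-3->D
Step 2: C = 5, D = 5, total pairs = 10.
Step 3: tau = (C - D)/(n(n-1)/2) = (5 - 5)/10 = 0.000000.
Step 4: Exact two-sided p-value (enumerate n! = 120 permutations of y under H0): p = 1.000000.
Step 5: alpha = 0.05. fail to reject H0.

tau_b = 0.0000 (C=5, D=5), p = 1.000000, fail to reject H0.


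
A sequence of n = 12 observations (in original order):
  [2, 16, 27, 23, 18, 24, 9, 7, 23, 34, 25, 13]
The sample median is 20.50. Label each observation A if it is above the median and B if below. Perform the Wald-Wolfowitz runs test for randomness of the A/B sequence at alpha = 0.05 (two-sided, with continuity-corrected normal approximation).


Step 1: Compute median = 20.50; label A = above, B = below.
Labels in order: BBAABABBAAAB  (n_A = 6, n_B = 6)
Step 2: Count runs R = 7.
Step 3: Under H0 (random ordering), E[R] = 2*n_A*n_B/(n_A+n_B) + 1 = 2*6*6/12 + 1 = 7.0000.
        Var[R] = 2*n_A*n_B*(2*n_A*n_B - n_A - n_B) / ((n_A+n_B)^2 * (n_A+n_B-1)) = 4320/1584 = 2.7273.
        SD[R] = 1.6514.
Step 4: R = E[R], so z = 0 with no continuity correction.
Step 5: Two-sided p-value via normal approximation = 2*(1 - Phi(|z|)) = 1.000000.
Step 6: alpha = 0.05. fail to reject H0.

R = 7, z = 0.0000, p = 1.000000, fail to reject H0.


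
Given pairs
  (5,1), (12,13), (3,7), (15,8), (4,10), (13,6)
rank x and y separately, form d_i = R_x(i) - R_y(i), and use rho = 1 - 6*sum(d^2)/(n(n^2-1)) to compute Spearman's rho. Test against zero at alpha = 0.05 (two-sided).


Step 1: Rank x and y separately (midranks; no ties here).
rank(x): 5->3, 12->4, 3->1, 15->6, 4->2, 13->5
rank(y): 1->1, 13->6, 7->3, 8->4, 10->5, 6->2
Step 2: d_i = R_x(i) - R_y(i); compute d_i^2.
  (3-1)^2=4, (4-6)^2=4, (1-3)^2=4, (6-4)^2=4, (2-5)^2=9, (5-2)^2=9
sum(d^2) = 34.
Step 3: rho = 1 - 6*34 / (6*(6^2 - 1)) = 1 - 204/210 = 0.028571.
Step 4: Under H0, t = rho * sqrt((n-2)/(1-rho^2)) = 0.0572 ~ t(4).
Step 5: Two-sided p-value from the t-distribution with 4 df = 0.957155.
Step 6: alpha = 0.05. fail to reject H0.

rho = 0.0286, p = 0.957155, fail to reject H0 at alpha = 0.05.


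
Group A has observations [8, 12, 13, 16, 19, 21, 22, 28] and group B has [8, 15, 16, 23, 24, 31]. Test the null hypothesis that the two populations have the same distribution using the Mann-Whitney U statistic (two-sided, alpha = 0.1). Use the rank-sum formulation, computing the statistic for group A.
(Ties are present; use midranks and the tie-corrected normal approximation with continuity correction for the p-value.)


Step 1: Combine and sort all 14 observations; assign midranks.
sorted (value, group): (8,X), (8,Y), (12,X), (13,X), (15,Y), (16,X), (16,Y), (19,X), (21,X), (22,X), (23,Y), (24,Y), (28,X), (31,Y)
ranks: 8->1.5, 8->1.5, 12->3, 13->4, 15->5, 16->6.5, 16->6.5, 19->8, 21->9, 22->10, 23->11, 24->12, 28->13, 31->14
Step 2: Rank sum for X: R1 = 1.5 + 3 + 4 + 6.5 + 8 + 9 + 10 + 13 = 55.
Step 3: U_X = R1 - n1(n1+1)/2 = 55 - 8*9/2 = 55 - 36 = 19.
       U_Y = n1*n2 - U_X = 48 - 19 = 29.
Step 4: Ties are present, so use the tie-corrected normal approximation (with continuity correction) for the p-value.
Step 5: p-value = 0.560413; compare to alpha = 0.1. fail to reject H0.

U_X = 19, p = 0.560413, fail to reject H0 at alpha = 0.1.


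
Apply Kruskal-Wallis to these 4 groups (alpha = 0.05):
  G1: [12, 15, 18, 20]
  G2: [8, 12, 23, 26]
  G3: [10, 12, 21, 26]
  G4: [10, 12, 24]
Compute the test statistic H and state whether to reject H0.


Step 1: Combine all N = 15 observations and assign midranks.
sorted (value, group, rank): (8,G2,1), (10,G3,2.5), (10,G4,2.5), (12,G1,5.5), (12,G2,5.5), (12,G3,5.5), (12,G4,5.5), (15,G1,8), (18,G1,9), (20,G1,10), (21,G3,11), (23,G2,12), (24,G4,13), (26,G2,14.5), (26,G3,14.5)
Step 2: Sum ranks within each group.
R_1 = 32.5 (n_1 = 4)
R_2 = 33 (n_2 = 4)
R_3 = 33.5 (n_3 = 4)
R_4 = 21 (n_4 = 3)
Step 3: H = 12/(N(N+1)) * sum(R_i^2/n_i) - 3(N+1)
     = 12/(15*16) * (32.5^2/4 + 33^2/4 + 33.5^2/4 + 21^2/3) - 3*16
     = 0.050000 * 963.875 - 48
     = 0.193750.
Step 4: Ties present; correction factor C = 1 - 72/(15^3 - 15) = 0.978571. Corrected H = 0.193750 / 0.978571 = 0.197993.
Step 5: Under H0, H ~ chi^2(3); p-value = 0.977913.
Step 6: alpha = 0.05. fail to reject H0.

H = 0.1980, df = 3, p = 0.977913, fail to reject H0.


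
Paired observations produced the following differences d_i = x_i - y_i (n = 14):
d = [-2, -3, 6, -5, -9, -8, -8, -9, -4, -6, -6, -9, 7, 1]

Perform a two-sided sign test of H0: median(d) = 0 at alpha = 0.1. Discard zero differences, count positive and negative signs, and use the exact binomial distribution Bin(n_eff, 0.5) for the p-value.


Step 1: Discard zero differences. Original n = 14; n_eff = number of nonzero differences = 14.
Nonzero differences (with sign): -2, -3, +6, -5, -9, -8, -8, -9, -4, -6, -6, -9, +7, +1
Step 2: Count signs: positive = 3, negative = 11.
Step 3: Under H0: P(positive) = 0.5, so the number of positives S ~ Bin(14, 0.5).
Step 4: Two-sided exact p-value = sum of Bin(14,0.5) probabilities at or below the observed probability = 0.057373.
Step 5: alpha = 0.1. reject H0.

n_eff = 14, pos = 3, neg = 11, p = 0.057373, reject H0.


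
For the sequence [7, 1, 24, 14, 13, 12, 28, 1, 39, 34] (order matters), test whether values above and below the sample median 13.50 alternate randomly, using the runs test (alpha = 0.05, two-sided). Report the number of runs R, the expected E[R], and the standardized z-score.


Step 1: Compute median = 13.50; label A = above, B = below.
Labels in order: BBAABBABAA  (n_A = 5, n_B = 5)
Step 2: Count runs R = 6.
Step 3: Under H0 (random ordering), E[R] = 2*n_A*n_B/(n_A+n_B) + 1 = 2*5*5/10 + 1 = 6.0000.
        Var[R] = 2*n_A*n_B*(2*n_A*n_B - n_A - n_B) / ((n_A+n_B)^2 * (n_A+n_B-1)) = 2000/900 = 2.2222.
        SD[R] = 1.4907.
Step 4: R = E[R], so z = 0 with no continuity correction.
Step 5: Two-sided p-value via normal approximation = 2*(1 - Phi(|z|)) = 1.000000.
Step 6: alpha = 0.05. fail to reject H0.

R = 6, z = 0.0000, p = 1.000000, fail to reject H0.


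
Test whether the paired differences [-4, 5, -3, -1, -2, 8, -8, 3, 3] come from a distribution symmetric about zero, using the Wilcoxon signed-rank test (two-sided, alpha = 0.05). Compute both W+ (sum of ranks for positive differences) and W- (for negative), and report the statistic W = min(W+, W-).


Step 1: Drop any zero differences (none here) and take |d_i|.
|d| = [4, 5, 3, 1, 2, 8, 8, 3, 3]
Step 2: Midrank |d_i| (ties get averaged ranks).
ranks: |4|->6, |5|->7, |3|->4, |1|->1, |2|->2, |8|->8.5, |8|->8.5, |3|->4, |3|->4
Step 3: Attach original signs; sum ranks with positive sign and with negative sign.
W+ = 7 + 8.5 + 4 + 4 = 23.5
W- = 6 + 4 + 1 + 2 + 8.5 = 21.5
(Check: W+ + W- = 45 should equal n(n+1)/2 = 45.)
Step 4: Test statistic W = min(W+, W-) = 21.5.
Step 5: Ties in |d|, so use the tie-corrected normal approximation.
        E[W] = n(n+1)/4 = 9*10/4 = 22.5.
        Tie groups: |d|=3 (t=3), |d|=8 (t=2); sum(t^3 - t) = 30.
        Var[W] = n(n+1)(2n+1)/24 - sum(t^3-t)/48 = 1710/24 - 30/48 = 70.625.
        z = (W - E[W]) / sqrt(Var[W]) = (21.5 - 22.5) / 8.4039 = -0.1190.
        Two-sided p = 2*Phi(z) = 0.905281.
Step 6: alpha = 0.05. fail to reject H0.

W+ = 23.5, W- = 21.5, W = min = 21.5, p = 0.905281, fail to reject H0.


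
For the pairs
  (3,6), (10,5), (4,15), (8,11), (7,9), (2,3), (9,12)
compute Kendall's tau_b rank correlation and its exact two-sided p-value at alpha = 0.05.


Step 1: Enumerate the 21 unordered pairs (i,j) with i<j and classify each by sign(x_j-x_i) * sign(y_j-y_i).
  (1,2):dx=+7,dy=-1->D; (1,3):dx=+1,dy=+9->C; (1,4):dx=+5,dy=+5->C; (1,5):dx=+4,dy=+3->C
  (1,6):dx=-1,dy=-3->C; (1,7):dx=+6,dy=+6->C; (2,3):dx=-6,dy=+10->D; (2,4):dx=-2,dy=+6->D
  (2,5):dx=-3,dy=+4->D; (2,6):dx=-8,dy=-2->C; (2,7):dx=-1,dy=+7->D; (3,4):dx=+4,dy=-4->D
  (3,5):dx=+3,dy=-6->D; (3,6):dx=-2,dy=-12->C; (3,7):dx=+5,dy=-3->D; (4,5):dx=-1,dy=-2->C
  (4,6):dx=-6,dy=-8->C; (4,7):dx=+1,dy=+1->C; (5,6):dx=-5,dy=-6->C; (5,7):dx=+2,dy=+3->C
  (6,7):dx=+7,dy=+9->C
Step 2: C = 13, D = 8, total pairs = 21.
Step 3: tau = (C - D)/(n(n-1)/2) = (13 - 8)/21 = 0.238095.
Step 4: Exact two-sided p-value (enumerate n! = 5040 permutations of y under H0): p = 0.561905.
Step 5: alpha = 0.05. fail to reject H0.

tau_b = 0.2381 (C=13, D=8), p = 0.561905, fail to reject H0.


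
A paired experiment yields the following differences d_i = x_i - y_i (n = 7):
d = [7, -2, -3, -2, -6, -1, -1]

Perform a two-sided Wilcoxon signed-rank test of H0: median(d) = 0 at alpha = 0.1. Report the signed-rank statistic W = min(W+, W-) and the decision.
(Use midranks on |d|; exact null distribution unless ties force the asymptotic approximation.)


Step 1: Drop any zero differences (none here) and take |d_i|.
|d| = [7, 2, 3, 2, 6, 1, 1]
Step 2: Midrank |d_i| (ties get averaged ranks).
ranks: |7|->7, |2|->3.5, |3|->5, |2|->3.5, |6|->6, |1|->1.5, |1|->1.5
Step 3: Attach original signs; sum ranks with positive sign and with negative sign.
W+ = 7 = 7
W- = 3.5 + 5 + 3.5 + 6 + 1.5 + 1.5 = 21
(Check: W+ + W- = 28 should equal n(n+1)/2 = 28.)
Step 4: Test statistic W = min(W+, W-) = 7.
Step 5: Ties in |d|, so use the tie-corrected normal approximation.
        E[W] = n(n+1)/4 = 7*8/4 = 14.
        Tie groups: |d|=1 (t=2), |d|=2 (t=2); sum(t^3 - t) = 12.
        Var[W] = n(n+1)(2n+1)/24 - sum(t^3-t)/48 = 840/24 - 12/48 = 34.75.
        z = (W - E[W]) / sqrt(Var[W]) = (7 - 14) / 5.8949 = -1.1875.
        Two-sided p = 2*Phi(z) = 0.235044.
Step 6: alpha = 0.1. fail to reject H0.

W+ = 7, W- = 21, W = min = 7, p = 0.235044, fail to reject H0.


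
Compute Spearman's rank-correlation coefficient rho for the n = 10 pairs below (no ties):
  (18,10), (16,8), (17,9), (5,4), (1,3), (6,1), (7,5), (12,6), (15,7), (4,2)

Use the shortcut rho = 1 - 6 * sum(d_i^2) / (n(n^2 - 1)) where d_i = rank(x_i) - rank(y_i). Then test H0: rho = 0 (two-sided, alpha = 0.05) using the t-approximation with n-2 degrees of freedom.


Step 1: Rank x and y separately (midranks; no ties here).
rank(x): 18->10, 16->8, 17->9, 5->3, 1->1, 6->4, 7->5, 12->6, 15->7, 4->2
rank(y): 10->10, 8->8, 9->9, 4->4, 3->3, 1->1, 5->5, 6->6, 7->7, 2->2
Step 2: d_i = R_x(i) - R_y(i); compute d_i^2.
  (10-10)^2=0, (8-8)^2=0, (9-9)^2=0, (3-4)^2=1, (1-3)^2=4, (4-1)^2=9, (5-5)^2=0, (6-6)^2=0, (7-7)^2=0, (2-2)^2=0
sum(d^2) = 14.
Step 3: rho = 1 - 6*14 / (10*(10^2 - 1)) = 1 - 84/990 = 0.915152.
Step 4: Under H0, t = rho * sqrt((n-2)/(1-rho^2)) = 6.4212 ~ t(8).
Step 5: Two-sided p-value from the t-distribution with 8 df = 0.000204.
Step 6: alpha = 0.05. reject H0.

rho = 0.9152, p = 0.000204, reject H0 at alpha = 0.05.


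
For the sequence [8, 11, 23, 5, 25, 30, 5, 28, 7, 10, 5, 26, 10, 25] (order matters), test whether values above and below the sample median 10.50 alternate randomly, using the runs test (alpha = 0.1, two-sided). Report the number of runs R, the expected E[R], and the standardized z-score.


Step 1: Compute median = 10.50; label A = above, B = below.
Labels in order: BAABAABABBBABA  (n_A = 7, n_B = 7)
Step 2: Count runs R = 10.
Step 3: Under H0 (random ordering), E[R] = 2*n_A*n_B/(n_A+n_B) + 1 = 2*7*7/14 + 1 = 8.0000.
        Var[R] = 2*n_A*n_B*(2*n_A*n_B - n_A - n_B) / ((n_A+n_B)^2 * (n_A+n_B-1)) = 8232/2548 = 3.2308.
        SD[R] = 1.7974.
Step 4: Continuity-corrected z = (R - 0.5 - E[R]) / SD[R] = (10 - 0.5 - 8.0000) / 1.7974 = 0.8345.
Step 5: Two-sided p-value via normal approximation = 2*(1 - Phi(|z|)) = 0.403986.
Step 6: alpha = 0.1. fail to reject H0.

R = 10, z = 0.8345, p = 0.403986, fail to reject H0.


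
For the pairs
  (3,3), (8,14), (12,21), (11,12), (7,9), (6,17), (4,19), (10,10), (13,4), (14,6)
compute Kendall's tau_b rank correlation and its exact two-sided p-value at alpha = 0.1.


Step 1: Enumerate the 45 unordered pairs (i,j) with i<j and classify each by sign(x_j-x_i) * sign(y_j-y_i).
  (1,2):dx=+5,dy=+11->C; (1,3):dx=+9,dy=+18->C; (1,4):dx=+8,dy=+9->C; (1,5):dx=+4,dy=+6->C
  (1,6):dx=+3,dy=+14->C; (1,7):dx=+1,dy=+16->C; (1,8):dx=+7,dy=+7->C; (1,9):dx=+10,dy=+1->C
  (1,10):dx=+11,dy=+3->C; (2,3):dx=+4,dy=+7->C; (2,4):dx=+3,dy=-2->D; (2,5):dx=-1,dy=-5->C
  (2,6):dx=-2,dy=+3->D; (2,7):dx=-4,dy=+5->D; (2,8):dx=+2,dy=-4->D; (2,9):dx=+5,dy=-10->D
  (2,10):dx=+6,dy=-8->D; (3,4):dx=-1,dy=-9->C; (3,5):dx=-5,dy=-12->C; (3,6):dx=-6,dy=-4->C
  (3,7):dx=-8,dy=-2->C; (3,8):dx=-2,dy=-11->C; (3,9):dx=+1,dy=-17->D; (3,10):dx=+2,dy=-15->D
  (4,5):dx=-4,dy=-3->C; (4,6):dx=-5,dy=+5->D; (4,7):dx=-7,dy=+7->D; (4,8):dx=-1,dy=-2->C
  (4,9):dx=+2,dy=-8->D; (4,10):dx=+3,dy=-6->D; (5,6):dx=-1,dy=+8->D; (5,7):dx=-3,dy=+10->D
  (5,8):dx=+3,dy=+1->C; (5,9):dx=+6,dy=-5->D; (5,10):dx=+7,dy=-3->D; (6,7):dx=-2,dy=+2->D
  (6,8):dx=+4,dy=-7->D; (6,9):dx=+7,dy=-13->D; (6,10):dx=+8,dy=-11->D; (7,8):dx=+6,dy=-9->D
  (7,9):dx=+9,dy=-15->D; (7,10):dx=+10,dy=-13->D; (8,9):dx=+3,dy=-6->D; (8,10):dx=+4,dy=-4->D
  (9,10):dx=+1,dy=+2->C
Step 2: C = 20, D = 25, total pairs = 45.
Step 3: tau = (C - D)/(n(n-1)/2) = (20 - 25)/45 = -0.111111.
Step 4: Exact two-sided p-value (enumerate n! = 3628800 permutations of y under H0): p = 0.727490.
Step 5: alpha = 0.1. fail to reject H0.

tau_b = -0.1111 (C=20, D=25), p = 0.727490, fail to reject H0.


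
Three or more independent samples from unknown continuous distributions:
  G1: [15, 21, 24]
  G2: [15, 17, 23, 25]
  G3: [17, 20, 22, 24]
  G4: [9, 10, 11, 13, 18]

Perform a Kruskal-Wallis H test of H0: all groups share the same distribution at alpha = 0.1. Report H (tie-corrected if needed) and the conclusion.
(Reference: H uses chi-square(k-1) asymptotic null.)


Step 1: Combine all N = 16 observations and assign midranks.
sorted (value, group, rank): (9,G4,1), (10,G4,2), (11,G4,3), (13,G4,4), (15,G1,5.5), (15,G2,5.5), (17,G2,7.5), (17,G3,7.5), (18,G4,9), (20,G3,10), (21,G1,11), (22,G3,12), (23,G2,13), (24,G1,14.5), (24,G3,14.5), (25,G2,16)
Step 2: Sum ranks within each group.
R_1 = 31 (n_1 = 3)
R_2 = 42 (n_2 = 4)
R_3 = 44 (n_3 = 4)
R_4 = 19 (n_4 = 5)
Step 3: H = 12/(N(N+1)) * sum(R_i^2/n_i) - 3(N+1)
     = 12/(16*17) * (31^2/3 + 42^2/4 + 44^2/4 + 19^2/5) - 3*17
     = 0.044118 * 1317.53 - 51
     = 7.126471.
Step 4: Ties present; correction factor C = 1 - 18/(16^3 - 16) = 0.995588. Corrected H = 7.126471 / 0.995588 = 7.158050.
Step 5: Under H0, H ~ chi^2(3); p-value = 0.067027.
Step 6: alpha = 0.1. reject H0.

H = 7.1581, df = 3, p = 0.067027, reject H0.


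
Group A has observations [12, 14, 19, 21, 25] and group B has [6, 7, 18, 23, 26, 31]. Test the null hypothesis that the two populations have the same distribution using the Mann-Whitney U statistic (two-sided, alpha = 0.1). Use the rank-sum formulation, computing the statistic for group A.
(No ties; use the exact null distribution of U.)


Step 1: Combine and sort all 11 observations; assign midranks.
sorted (value, group): (6,Y), (7,Y), (12,X), (14,X), (18,Y), (19,X), (21,X), (23,Y), (25,X), (26,Y), (31,Y)
ranks: 6->1, 7->2, 12->3, 14->4, 18->5, 19->6, 21->7, 23->8, 25->9, 26->10, 31->11
Step 2: Rank sum for X: R1 = 3 + 4 + 6 + 7 + 9 = 29.
Step 3: U_X = R1 - n1(n1+1)/2 = 29 - 5*6/2 = 29 - 15 = 14.
       U_Y = n1*n2 - U_X = 30 - 14 = 16.
Step 4: No ties, so the exact null distribution of U (based on enumerating the C(11,5) = 462 equally likely rank assignments) gives the two-sided p-value.
Step 5: p-value = 0.930736; compare to alpha = 0.1. fail to reject H0.

U_X = 14, p = 0.930736, fail to reject H0 at alpha = 0.1.


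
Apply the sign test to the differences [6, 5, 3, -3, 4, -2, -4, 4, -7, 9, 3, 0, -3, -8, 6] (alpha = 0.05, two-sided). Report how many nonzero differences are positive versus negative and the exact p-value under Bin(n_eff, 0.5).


Step 1: Discard zero differences. Original n = 15; n_eff = number of nonzero differences = 14.
Nonzero differences (with sign): +6, +5, +3, -3, +4, -2, -4, +4, -7, +9, +3, -3, -8, +6
Step 2: Count signs: positive = 8, negative = 6.
Step 3: Under H0: P(positive) = 0.5, so the number of positives S ~ Bin(14, 0.5).
Step 4: Two-sided exact p-value = sum of Bin(14,0.5) probabilities at or below the observed probability = 0.790527.
Step 5: alpha = 0.05. fail to reject H0.

n_eff = 14, pos = 8, neg = 6, p = 0.790527, fail to reject H0.


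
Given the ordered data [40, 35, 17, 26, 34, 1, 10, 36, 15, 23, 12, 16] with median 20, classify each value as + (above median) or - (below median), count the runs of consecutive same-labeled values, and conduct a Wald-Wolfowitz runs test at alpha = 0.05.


Step 1: Compute median = 20; label A = above, B = below.
Labels in order: AABAABBABABB  (n_A = 6, n_B = 6)
Step 2: Count runs R = 8.
Step 3: Under H0 (random ordering), E[R] = 2*n_A*n_B/(n_A+n_B) + 1 = 2*6*6/12 + 1 = 7.0000.
        Var[R] = 2*n_A*n_B*(2*n_A*n_B - n_A - n_B) / ((n_A+n_B)^2 * (n_A+n_B-1)) = 4320/1584 = 2.7273.
        SD[R] = 1.6514.
Step 4: Continuity-corrected z = (R - 0.5 - E[R]) / SD[R] = (8 - 0.5 - 7.0000) / 1.6514 = 0.3028.
Step 5: Two-sided p-value via normal approximation = 2*(1 - Phi(|z|)) = 0.762069.
Step 6: alpha = 0.05. fail to reject H0.

R = 8, z = 0.3028, p = 0.762069, fail to reject H0.


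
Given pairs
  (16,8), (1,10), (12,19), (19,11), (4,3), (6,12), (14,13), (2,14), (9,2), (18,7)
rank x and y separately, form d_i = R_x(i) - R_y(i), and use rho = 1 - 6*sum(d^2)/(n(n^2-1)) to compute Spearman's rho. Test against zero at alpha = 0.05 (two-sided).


Step 1: Rank x and y separately (midranks; no ties here).
rank(x): 16->8, 1->1, 12->6, 19->10, 4->3, 6->4, 14->7, 2->2, 9->5, 18->9
rank(y): 8->4, 10->5, 19->10, 11->6, 3->2, 12->7, 13->8, 14->9, 2->1, 7->3
Step 2: d_i = R_x(i) - R_y(i); compute d_i^2.
  (8-4)^2=16, (1-5)^2=16, (6-10)^2=16, (10-6)^2=16, (3-2)^2=1, (4-7)^2=9, (7-8)^2=1, (2-9)^2=49, (5-1)^2=16, (9-3)^2=36
sum(d^2) = 176.
Step 3: rho = 1 - 6*176 / (10*(10^2 - 1)) = 1 - 1056/990 = -0.066667.
Step 4: Under H0, t = rho * sqrt((n-2)/(1-rho^2)) = -0.1890 ~ t(8).
Step 5: Two-sided p-value from the t-distribution with 8 df = 0.854813.
Step 6: alpha = 0.05. fail to reject H0.

rho = -0.0667, p = 0.854813, fail to reject H0 at alpha = 0.05.


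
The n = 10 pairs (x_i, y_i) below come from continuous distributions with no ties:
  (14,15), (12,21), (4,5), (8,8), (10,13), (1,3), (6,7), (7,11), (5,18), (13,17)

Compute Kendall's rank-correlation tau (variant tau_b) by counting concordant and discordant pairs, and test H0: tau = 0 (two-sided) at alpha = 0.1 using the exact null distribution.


Step 1: Enumerate the 45 unordered pairs (i,j) with i<j and classify each by sign(x_j-x_i) * sign(y_j-y_i).
  (1,2):dx=-2,dy=+6->D; (1,3):dx=-10,dy=-10->C; (1,4):dx=-6,dy=-7->C; (1,5):dx=-4,dy=-2->C
  (1,6):dx=-13,dy=-12->C; (1,7):dx=-8,dy=-8->C; (1,8):dx=-7,dy=-4->C; (1,9):dx=-9,dy=+3->D
  (1,10):dx=-1,dy=+2->D; (2,3):dx=-8,dy=-16->C; (2,4):dx=-4,dy=-13->C; (2,5):dx=-2,dy=-8->C
  (2,6):dx=-11,dy=-18->C; (2,7):dx=-6,dy=-14->C; (2,8):dx=-5,dy=-10->C; (2,9):dx=-7,dy=-3->C
  (2,10):dx=+1,dy=-4->D; (3,4):dx=+4,dy=+3->C; (3,5):dx=+6,dy=+8->C; (3,6):dx=-3,dy=-2->C
  (3,7):dx=+2,dy=+2->C; (3,8):dx=+3,dy=+6->C; (3,9):dx=+1,dy=+13->C; (3,10):dx=+9,dy=+12->C
  (4,5):dx=+2,dy=+5->C; (4,6):dx=-7,dy=-5->C; (4,7):dx=-2,dy=-1->C; (4,8):dx=-1,dy=+3->D
  (4,9):dx=-3,dy=+10->D; (4,10):dx=+5,dy=+9->C; (5,6):dx=-9,dy=-10->C; (5,7):dx=-4,dy=-6->C
  (5,8):dx=-3,dy=-2->C; (5,9):dx=-5,dy=+5->D; (5,10):dx=+3,dy=+4->C; (6,7):dx=+5,dy=+4->C
  (6,8):dx=+6,dy=+8->C; (6,9):dx=+4,dy=+15->C; (6,10):dx=+12,dy=+14->C; (7,8):dx=+1,dy=+4->C
  (7,9):dx=-1,dy=+11->D; (7,10):dx=+7,dy=+10->C; (8,9):dx=-2,dy=+7->D; (8,10):dx=+6,dy=+6->C
  (9,10):dx=+8,dy=-1->D
Step 2: C = 35, D = 10, total pairs = 45.
Step 3: tau = (C - D)/(n(n-1)/2) = (35 - 10)/45 = 0.555556.
Step 4: Exact two-sided p-value (enumerate n! = 3628800 permutations of y under H0): p = 0.028609.
Step 5: alpha = 0.1. reject H0.

tau_b = 0.5556 (C=35, D=10), p = 0.028609, reject H0.


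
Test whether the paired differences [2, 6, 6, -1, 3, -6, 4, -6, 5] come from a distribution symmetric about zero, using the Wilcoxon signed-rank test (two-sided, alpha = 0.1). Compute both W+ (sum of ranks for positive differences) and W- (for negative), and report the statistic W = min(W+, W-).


Step 1: Drop any zero differences (none here) and take |d_i|.
|d| = [2, 6, 6, 1, 3, 6, 4, 6, 5]
Step 2: Midrank |d_i| (ties get averaged ranks).
ranks: |2|->2, |6|->7.5, |6|->7.5, |1|->1, |3|->3, |6|->7.5, |4|->4, |6|->7.5, |5|->5
Step 3: Attach original signs; sum ranks with positive sign and with negative sign.
W+ = 2 + 7.5 + 7.5 + 3 + 4 + 5 = 29
W- = 1 + 7.5 + 7.5 = 16
(Check: W+ + W- = 45 should equal n(n+1)/2 = 45.)
Step 4: Test statistic W = min(W+, W-) = 16.
Step 5: Ties in |d|, so use the tie-corrected normal approximation.
        E[W] = n(n+1)/4 = 9*10/4 = 22.5.
        Tie groups: |d|=6 (t=4); sum(t^3 - t) = 60.
        Var[W] = n(n+1)(2n+1)/24 - sum(t^3-t)/48 = 1710/24 - 60/48 = 70.
        z = (W - E[W]) / sqrt(Var[W]) = (16 - 22.5) / 8.3666 = -0.7769.
        Two-sided p = 2*Phi(z) = 0.437219.
Step 6: alpha = 0.1. fail to reject H0.

W+ = 29, W- = 16, W = min = 16, p = 0.437219, fail to reject H0.


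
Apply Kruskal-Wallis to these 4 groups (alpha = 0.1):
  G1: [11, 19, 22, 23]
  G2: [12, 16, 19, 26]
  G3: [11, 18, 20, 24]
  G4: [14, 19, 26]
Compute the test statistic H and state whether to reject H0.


Step 1: Combine all N = 15 observations and assign midranks.
sorted (value, group, rank): (11,G1,1.5), (11,G3,1.5), (12,G2,3), (14,G4,4), (16,G2,5), (18,G3,6), (19,G1,8), (19,G2,8), (19,G4,8), (20,G3,10), (22,G1,11), (23,G1,12), (24,G3,13), (26,G2,14.5), (26,G4,14.5)
Step 2: Sum ranks within each group.
R_1 = 32.5 (n_1 = 4)
R_2 = 30.5 (n_2 = 4)
R_3 = 30.5 (n_3 = 4)
R_4 = 26.5 (n_4 = 3)
Step 3: H = 12/(N(N+1)) * sum(R_i^2/n_i) - 3(N+1)
     = 12/(15*16) * (32.5^2/4 + 30.5^2/4 + 30.5^2/4 + 26.5^2/3) - 3*16
     = 0.050000 * 963.271 - 48
     = 0.163542.
Step 4: Ties present; correction factor C = 1 - 36/(15^3 - 15) = 0.989286. Corrected H = 0.163542 / 0.989286 = 0.165313.
Step 5: Under H0, H ~ chi^2(3); p-value = 0.982985.
Step 6: alpha = 0.1. fail to reject H0.

H = 0.1653, df = 3, p = 0.982985, fail to reject H0.


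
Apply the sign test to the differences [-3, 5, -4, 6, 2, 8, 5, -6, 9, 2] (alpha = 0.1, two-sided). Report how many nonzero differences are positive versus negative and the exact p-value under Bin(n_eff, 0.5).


Step 1: Discard zero differences. Original n = 10; n_eff = number of nonzero differences = 10.
Nonzero differences (with sign): -3, +5, -4, +6, +2, +8, +5, -6, +9, +2
Step 2: Count signs: positive = 7, negative = 3.
Step 3: Under H0: P(positive) = 0.5, so the number of positives S ~ Bin(10, 0.5).
Step 4: Two-sided exact p-value = sum of Bin(10,0.5) probabilities at or below the observed probability = 0.343750.
Step 5: alpha = 0.1. fail to reject H0.

n_eff = 10, pos = 7, neg = 3, p = 0.343750, fail to reject H0.


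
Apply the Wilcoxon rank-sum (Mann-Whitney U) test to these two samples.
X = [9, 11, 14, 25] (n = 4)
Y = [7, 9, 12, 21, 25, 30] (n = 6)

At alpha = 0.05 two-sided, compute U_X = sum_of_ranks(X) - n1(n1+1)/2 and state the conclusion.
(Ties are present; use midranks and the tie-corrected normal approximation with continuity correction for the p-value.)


Step 1: Combine and sort all 10 observations; assign midranks.
sorted (value, group): (7,Y), (9,X), (9,Y), (11,X), (12,Y), (14,X), (21,Y), (25,X), (25,Y), (30,Y)
ranks: 7->1, 9->2.5, 9->2.5, 11->4, 12->5, 14->6, 21->7, 25->8.5, 25->8.5, 30->10
Step 2: Rank sum for X: R1 = 2.5 + 4 + 6 + 8.5 = 21.
Step 3: U_X = R1 - n1(n1+1)/2 = 21 - 4*5/2 = 21 - 10 = 11.
       U_Y = n1*n2 - U_X = 24 - 11 = 13.
Step 4: Ties are present, so use the tie-corrected normal approximation (with continuity correction) for the p-value.
Step 5: p-value = 0.914589; compare to alpha = 0.05. fail to reject H0.

U_X = 11, p = 0.914589, fail to reject H0 at alpha = 0.05.
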